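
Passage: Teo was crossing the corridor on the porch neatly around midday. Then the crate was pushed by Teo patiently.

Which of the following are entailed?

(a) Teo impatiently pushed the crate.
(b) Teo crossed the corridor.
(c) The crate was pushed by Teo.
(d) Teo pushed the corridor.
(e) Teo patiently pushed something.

(c), (e)

(a) Not entailed — 'impatiently' adds a manner not in (and inconsistent with) the original.
(b) Not entailed — 'was crossing' is progressive on an accomplishment; it does not entail the completed 'crossed'.
(c) Entailed — this follows by dropping conjuncts from the pushing event's description.
(d) Not entailed — Teo pushed the crate, not the corridor; the corridor belongs to the crossing event.
(e) Entailed — generalizing the patient leaves a sub-description the original still satisfies.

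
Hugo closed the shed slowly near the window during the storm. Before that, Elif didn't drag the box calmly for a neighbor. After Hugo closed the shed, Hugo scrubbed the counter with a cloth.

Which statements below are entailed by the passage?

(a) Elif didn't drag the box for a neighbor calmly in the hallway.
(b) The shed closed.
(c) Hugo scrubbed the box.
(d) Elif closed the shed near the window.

(a), (b)

(a) Entailed — under negation, adding a further restriction is entailed: if no such dragging event occurred, none occurred in the hallway either.
(b) Entailed — 'Hugo closed the shed' is causative; it entails the inchoative 'the shed closed'.
(c) Not entailed — Hugo scrubbed the counter, not the box; the box belongs to the dragging event.
(d) Not entailed — the passage has Hugo closing the shed, not Elif.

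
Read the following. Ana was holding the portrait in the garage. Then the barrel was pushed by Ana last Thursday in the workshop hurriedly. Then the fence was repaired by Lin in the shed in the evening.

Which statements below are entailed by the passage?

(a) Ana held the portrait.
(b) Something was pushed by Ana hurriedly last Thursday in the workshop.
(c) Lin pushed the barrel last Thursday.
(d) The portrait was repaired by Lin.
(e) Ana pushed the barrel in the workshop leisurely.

(a), (b)

(a) Entailed — 'hold' is an activity; 'was holding' entails that some holding happened, so 'held' holds.
(b) Entailed — the original entails any weakening of itself; this just generalizes the patient.
(c) Not entailed — the passage has Ana pushing the barrel, not Lin.
(d) Not entailed — Lin repaired the fence, not the portrait; the portrait belongs to the holding event.
(e) Not entailed — 'leisurely' adds a manner not in (and inconsistent with) the original.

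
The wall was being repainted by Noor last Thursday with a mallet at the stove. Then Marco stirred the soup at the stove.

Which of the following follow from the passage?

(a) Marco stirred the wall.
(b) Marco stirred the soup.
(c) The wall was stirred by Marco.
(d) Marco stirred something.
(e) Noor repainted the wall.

(b), (d)

(a) Not entailed — Marco stirred the soup, not the wall; the wall belongs to the repainting event.
(b) Entailed — dropping 'at the stove' leaves a sub-description the original still satisfies.
(c) Not entailed — Marco stirred the soup, not the wall; the wall belongs to the repainting event.
(d) Entailed — this follows by dropping conjuncts from the stirring event's description.
(e) Not entailed — 'was repainting' is progressive on an accomplishment; it does not entail the completed 'repainted'.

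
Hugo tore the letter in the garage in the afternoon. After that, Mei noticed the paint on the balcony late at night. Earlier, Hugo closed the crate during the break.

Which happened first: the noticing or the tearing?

the tearing

The connectives place the tearing before the noticing.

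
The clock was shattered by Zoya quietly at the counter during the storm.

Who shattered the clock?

Zoya

'Zoya' marks the agent of the shattering event.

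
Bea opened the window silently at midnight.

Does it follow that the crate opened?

Nothing is said about any crate; only the window is affected.

no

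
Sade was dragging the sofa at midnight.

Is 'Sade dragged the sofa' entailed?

yes

'drag' is atelic; if Sade was dragging the sofa, then Sade dragged the sofa (for some time).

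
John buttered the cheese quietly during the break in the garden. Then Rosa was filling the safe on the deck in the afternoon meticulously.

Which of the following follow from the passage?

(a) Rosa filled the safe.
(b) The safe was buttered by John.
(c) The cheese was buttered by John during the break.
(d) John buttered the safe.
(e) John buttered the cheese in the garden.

(a) Not entailed — 'was filling' is progressive on an accomplishment; it does not entail the completed 'filled'.
(b) Not entailed — John buttered the cheese, not the safe; the safe belongs to the filling event.
(c) Entailed — every conjunct here is already in the original buttering event.
(d) Not entailed — John buttered the cheese, not the safe; the safe belongs to the filling event.
(e) Entailed — every conjunct here is already in the original buttering event.

(c), (e)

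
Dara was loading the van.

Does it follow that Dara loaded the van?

'was loading' is progressive; for an accomplishment like 'load the van', it doesn't entail completion.

no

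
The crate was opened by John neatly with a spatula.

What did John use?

'with a spatula' marks the instrument of the opening event.

a spatula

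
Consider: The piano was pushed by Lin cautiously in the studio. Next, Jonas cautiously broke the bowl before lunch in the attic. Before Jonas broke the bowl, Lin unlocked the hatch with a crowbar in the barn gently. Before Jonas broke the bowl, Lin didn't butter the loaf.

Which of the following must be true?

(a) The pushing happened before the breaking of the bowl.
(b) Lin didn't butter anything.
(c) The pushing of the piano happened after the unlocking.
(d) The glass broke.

(a)

(a) Entailed — the narrative places the pushing before the breaking.
(b) Not entailed — the original only denies this specific event; Lin may have buttered something else.
(c) Not entailed — the narrative doesn't order the unlocking relative to the pushing.
(d) Not entailed — the bowl is what broke, not the glass.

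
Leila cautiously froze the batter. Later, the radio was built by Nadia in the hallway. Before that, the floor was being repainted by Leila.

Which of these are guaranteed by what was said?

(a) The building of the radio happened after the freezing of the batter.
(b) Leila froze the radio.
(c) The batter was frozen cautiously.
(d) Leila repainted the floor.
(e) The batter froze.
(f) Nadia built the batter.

(a) Entailed — the narrative places the freezing before the building.
(b) Not entailed — Leila froze the batter, not the radio; the radio belongs to the building event.
(c) Entailed — this follows by dropping conjuncts from the freezing event's description.
(d) Not entailed — 'was repainting' is progressive on an accomplishment; it does not entail the completed 'repainted'.
(e) Entailed — 'Leila froze the batter' is causative; it entails the inchoative 'the batter froze'.
(f) Not entailed — Nadia built the radio, not the batter; the batter belongs to the freezing event.

(a), (c), (e)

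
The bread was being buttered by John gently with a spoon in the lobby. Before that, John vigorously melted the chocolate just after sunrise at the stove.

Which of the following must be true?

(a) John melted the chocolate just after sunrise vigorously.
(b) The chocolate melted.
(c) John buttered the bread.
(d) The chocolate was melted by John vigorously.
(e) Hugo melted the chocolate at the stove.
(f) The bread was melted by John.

(a), (b), (d)

(a) Entailed — the original entails any weakening of itself; this just drops 'at the stove'.
(b) Entailed — 'John melted the chocolate' is causative; it entails the inchoative 'the chocolate melted'.
(c) Not entailed — 'was buttering' is progressive on an accomplishment; it does not entail the completed 'buttered'.
(d) Entailed — dropping 'at the stove', 'just after sunrise' leaves a sub-description the original still satisfies.
(e) Not entailed — the passage has John melting the chocolate, not Hugo.
(f) Not entailed — John melted the chocolate, not the bread; the bread belongs to the buttering event.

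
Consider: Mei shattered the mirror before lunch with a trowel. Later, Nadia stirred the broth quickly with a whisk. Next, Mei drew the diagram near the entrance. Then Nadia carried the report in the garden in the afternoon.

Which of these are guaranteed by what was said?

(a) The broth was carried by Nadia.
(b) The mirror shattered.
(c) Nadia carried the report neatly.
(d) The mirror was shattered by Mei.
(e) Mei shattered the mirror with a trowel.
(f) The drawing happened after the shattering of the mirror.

(b), (d), (e), (f)

(a) Not entailed — Nadia carried the report, not the broth; the broth belongs to the stirring event.
(b) Entailed — 'Mei shattered the mirror' is causative; it entails the inchoative 'the mirror shattered'.
(c) Not entailed — 'neatly' adds information not in the original event.
(d) Entailed — every conjunct here is already in the original shattering event.
(e) Entailed — this follows by dropping conjuncts from the shattering event's description.
(f) Entailed — the narrative places the shattering before the drawing.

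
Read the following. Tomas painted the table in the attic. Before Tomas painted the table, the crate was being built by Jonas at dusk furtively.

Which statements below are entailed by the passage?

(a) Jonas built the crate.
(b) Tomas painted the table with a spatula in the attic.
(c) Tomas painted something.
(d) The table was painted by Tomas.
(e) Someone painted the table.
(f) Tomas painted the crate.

(a) Not entailed — 'was building' is progressive on an accomplishment; it does not entail the completed 'built'.
(b) Not entailed — 'with a spatula' adds information not in the original event.
(c) Entailed — this follows by dropping conjuncts from the painting event's description.
(d) Entailed — this follows by dropping conjuncts from the painting event's description.
(e) Entailed — the original entails any weakening of itself; this just drops 'in the attic' and generalizes the agent.
(f) Not entailed — Tomas painted the table, not the crate; the crate belongs to the building event.

(c), (d), (e)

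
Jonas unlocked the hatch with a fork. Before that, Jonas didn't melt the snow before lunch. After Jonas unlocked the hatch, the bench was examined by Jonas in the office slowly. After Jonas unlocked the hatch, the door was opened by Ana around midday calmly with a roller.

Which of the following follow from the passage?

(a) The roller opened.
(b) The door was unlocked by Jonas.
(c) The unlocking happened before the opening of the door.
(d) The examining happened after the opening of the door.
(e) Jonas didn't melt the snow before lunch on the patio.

(a) Not entailed — the door is what opened, not the roller.
(b) Not entailed — Jonas unlocked the hatch, not the door; the door belongs to the opening event.
(c) Entailed — the narrative places the unlocking before the opening.
(d) Not entailed — the narrative doesn't order the opening relative to the examining.
(e) Entailed — under negation, adding a further restriction is entailed: if no such melting event occurred, none occurred on the patio either.

(c), (e)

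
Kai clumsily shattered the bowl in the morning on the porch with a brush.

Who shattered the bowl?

Kai

'Kai' marks the agent of the shattering event.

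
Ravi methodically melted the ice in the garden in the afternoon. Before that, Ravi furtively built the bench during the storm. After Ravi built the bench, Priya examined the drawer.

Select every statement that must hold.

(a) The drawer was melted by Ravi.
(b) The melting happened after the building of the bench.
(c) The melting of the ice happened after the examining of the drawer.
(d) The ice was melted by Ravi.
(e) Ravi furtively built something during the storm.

(a) Not entailed — Ravi melted the ice, not the drawer; the drawer belongs to the examining event.
(b) Entailed — the narrative places the building before the melting.
(c) Not entailed — the narrative doesn't order the examining relative to the melting.
(d) Entailed — dropping 'in the garden', 'methodically', 'in the afternoon' leaves a sub-description the original still satisfies.
(e) Entailed — every conjunct here is already in the original building event.

(b), (d), (e)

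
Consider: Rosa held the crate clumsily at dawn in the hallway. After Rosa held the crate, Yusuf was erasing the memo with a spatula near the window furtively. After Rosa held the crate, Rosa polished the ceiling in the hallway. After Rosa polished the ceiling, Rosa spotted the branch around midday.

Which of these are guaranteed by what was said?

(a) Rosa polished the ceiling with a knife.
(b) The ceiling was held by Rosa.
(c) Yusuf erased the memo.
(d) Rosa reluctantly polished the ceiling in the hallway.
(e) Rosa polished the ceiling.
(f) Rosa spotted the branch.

(e), (f)

(a) Not entailed — 'with a knife' adds information not in the original event.
(b) Not entailed — Rosa held the crate, not the ceiling; the ceiling belongs to the polishing event.
(c) Not entailed — 'was erasing' is progressive on an accomplishment; it does not entail the completed 'erased'.
(d) Not entailed — 'reluctantly' adds information not in the original event.
(e) Entailed — dropping 'in the hallway' leaves a sub-description the original still satisfies.
(f) Entailed — this follows by dropping conjuncts from the spotting event's description.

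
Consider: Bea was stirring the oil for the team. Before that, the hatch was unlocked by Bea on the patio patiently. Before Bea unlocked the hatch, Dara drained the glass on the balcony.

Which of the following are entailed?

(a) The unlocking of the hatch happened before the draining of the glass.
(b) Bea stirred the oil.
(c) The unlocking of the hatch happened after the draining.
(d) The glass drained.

(b), (c), (d)

(a) Not entailed — the narrative places the draining before the unlocking, not after.
(b) Entailed — 'stir' is an activity; 'was stirring' entails that some stirring happened, so 'stirred' holds.
(c) Entailed — the narrative places the draining before the unlocking.
(d) Entailed — 'Dara drained the glass' is causative; it entails the inchoative 'the glass drained'.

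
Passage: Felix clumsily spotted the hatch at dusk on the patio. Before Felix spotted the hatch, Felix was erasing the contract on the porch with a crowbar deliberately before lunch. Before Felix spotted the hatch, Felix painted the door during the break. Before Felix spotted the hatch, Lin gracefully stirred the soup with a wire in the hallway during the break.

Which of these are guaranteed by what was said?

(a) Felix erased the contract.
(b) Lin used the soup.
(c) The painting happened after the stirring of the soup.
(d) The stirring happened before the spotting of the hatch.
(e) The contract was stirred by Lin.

(a) Not entailed — 'was erasing' is progressive on an accomplishment; it does not entail the completed 'erased'.
(b) Not entailed — the soup is the patient, not an instrument — Lin used a wire.
(c) Not entailed — the narrative doesn't order the stirring relative to the painting.
(d) Entailed — the narrative places the stirring before the spotting.
(e) Not entailed — Lin stirred the soup, not the contract; the contract belongs to the erasing event.

(d)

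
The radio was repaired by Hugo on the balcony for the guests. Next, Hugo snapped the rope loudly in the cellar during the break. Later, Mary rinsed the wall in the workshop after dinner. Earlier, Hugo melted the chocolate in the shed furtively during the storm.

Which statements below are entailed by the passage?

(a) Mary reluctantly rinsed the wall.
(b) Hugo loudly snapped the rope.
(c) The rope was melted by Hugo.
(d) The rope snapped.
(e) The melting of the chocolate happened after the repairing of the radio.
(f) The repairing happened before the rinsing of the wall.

(a) Not entailed — 'reluctantly' adds information not in the original event.
(b) Entailed — dropping 'during the break', 'in the cellar' leaves a sub-description the original still satisfies.
(c) Not entailed — Hugo melted the chocolate, not the rope; the rope belongs to the snapping event.
(d) Entailed — 'Hugo snapped the rope' is causative; it entails the inchoative 'the rope snapped'.
(e) Not entailed — the narrative doesn't order the repairing relative to the melting.
(f) Entailed — the narrative places the repairing before the rinsing.

(b), (d), (f)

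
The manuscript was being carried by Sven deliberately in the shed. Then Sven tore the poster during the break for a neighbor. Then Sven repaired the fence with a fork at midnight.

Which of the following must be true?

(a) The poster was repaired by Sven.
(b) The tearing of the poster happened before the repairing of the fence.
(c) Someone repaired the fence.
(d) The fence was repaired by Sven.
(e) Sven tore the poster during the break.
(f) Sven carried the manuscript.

(a) Not entailed — Sven repaired the fence, not the poster; the poster belongs to the tearing event.
(b) Entailed — the narrative places the tearing before the repairing.
(c) Entailed — dropping 'with a fork', 'at midnight' and generalizing the agent leaves a sub-description the original still satisfies.
(d) Entailed — the original entails any weakening of itself; this just drops 'with a fork', 'at midnight'.
(e) Entailed — dropping 'for a neighbor' leaves a sub-description the original still satisfies.
(f) Entailed — 'carry' is an activity; 'was carrying' entails that some carrying happened, so 'carried' holds.

(b), (c), (d), (e), (f)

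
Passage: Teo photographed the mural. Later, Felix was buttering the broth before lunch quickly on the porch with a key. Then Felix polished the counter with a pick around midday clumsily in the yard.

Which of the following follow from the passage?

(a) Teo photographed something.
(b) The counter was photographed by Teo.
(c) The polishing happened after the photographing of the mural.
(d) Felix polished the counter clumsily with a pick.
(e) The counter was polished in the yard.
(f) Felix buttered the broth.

(a), (c), (d), (e)

(a) Entailed — every conjunct here is already in the original photographing event.
(b) Not entailed — Teo photographed the mural, not the counter; the counter belongs to the polishing event.
(c) Entailed — the narrative places the photographing before the polishing.
(d) Entailed — dropping 'around midday', 'in the yard' leaves a sub-description the original still satisfies.
(e) Entailed — this follows by dropping conjuncts from the polishing event's description.
(f) Not entailed — 'was buttering' is progressive on an accomplishment; it does not entail the completed 'buttered'.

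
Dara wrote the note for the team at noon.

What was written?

'the note' marks the patient of the writing event.

the note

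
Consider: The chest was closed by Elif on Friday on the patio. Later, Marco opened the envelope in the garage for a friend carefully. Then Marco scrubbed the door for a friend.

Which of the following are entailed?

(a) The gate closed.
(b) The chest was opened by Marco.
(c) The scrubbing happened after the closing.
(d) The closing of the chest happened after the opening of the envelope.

(a) Not entailed — the chest is what closed, not the gate.
(b) Not entailed — Marco opened the envelope, not the chest; the chest belongs to the closing event.
(c) Entailed — the narrative places the closing before the scrubbing.
(d) Not entailed — the narrative places the closing before the opening, not after.

(c)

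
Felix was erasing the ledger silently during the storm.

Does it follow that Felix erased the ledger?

'was erasing' is progressive; for an accomplishment like 'erase the ledger', it doesn't entail completion.

no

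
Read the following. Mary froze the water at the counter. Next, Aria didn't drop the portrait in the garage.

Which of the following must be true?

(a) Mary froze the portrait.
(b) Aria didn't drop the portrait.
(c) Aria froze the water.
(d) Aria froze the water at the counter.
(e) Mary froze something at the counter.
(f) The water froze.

(e), (f)

(a) Not entailed — Mary froze the water, not the portrait; the portrait belongs to the dropping event.
(b) Not entailed — dropping 'in the garage' under negation is not valid — the original leaves open that Aria dropped the portrait some other way.
(c) Not entailed — the passage has Mary freezing the water, not Aria.
(d) Not entailed — the passage has Mary freezing the water, not Aria.
(e) Entailed — generalizing the patient leaves a sub-description the original still satisfies.
(f) Entailed — 'Mary froze the water' is causative; it entails the inchoative 'the water froze'.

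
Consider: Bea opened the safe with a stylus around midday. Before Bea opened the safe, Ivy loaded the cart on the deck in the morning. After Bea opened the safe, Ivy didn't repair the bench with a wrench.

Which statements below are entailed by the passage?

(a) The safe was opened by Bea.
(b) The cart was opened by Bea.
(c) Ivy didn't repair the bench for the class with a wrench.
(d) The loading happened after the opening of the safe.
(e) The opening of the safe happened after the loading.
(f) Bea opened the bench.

(a) Entailed — dropping 'with a stylus', 'around midday' leaves a sub-description the original still satisfies.
(b) Not entailed — Bea opened the safe, not the cart; the cart belongs to the loading event.
(c) Entailed — under negation, adding a further restriction is entailed: if no such repairing event occurred, none occurred for the class either.
(d) Not entailed — the narrative places the loading before the opening, not after.
(e) Entailed — the narrative places the loading before the opening.
(f) Not entailed — Bea opened the safe, not the bench; the bench belongs to the repairing event.

(a), (c), (e)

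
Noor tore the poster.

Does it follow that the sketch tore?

Nothing is said about any sketch; only the poster is affected.

no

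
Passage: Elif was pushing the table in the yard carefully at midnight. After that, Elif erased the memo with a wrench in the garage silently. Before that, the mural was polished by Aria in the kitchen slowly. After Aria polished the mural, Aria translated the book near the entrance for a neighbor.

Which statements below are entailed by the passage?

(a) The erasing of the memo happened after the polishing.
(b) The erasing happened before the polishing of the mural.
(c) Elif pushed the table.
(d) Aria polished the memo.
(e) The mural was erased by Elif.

(a), (c)

(a) Entailed — the narrative places the polishing before the erasing.
(b) Not entailed — the narrative places the polishing before the erasing, not after.
(c) Entailed — 'push' is an activity; 'was pushing' entails that some pushing happened, so 'pushed' holds.
(d) Not entailed — Aria polished the mural, not the memo; the memo belongs to the erasing event.
(e) Not entailed — Elif erased the memo, not the mural; the mural belongs to the polishing event.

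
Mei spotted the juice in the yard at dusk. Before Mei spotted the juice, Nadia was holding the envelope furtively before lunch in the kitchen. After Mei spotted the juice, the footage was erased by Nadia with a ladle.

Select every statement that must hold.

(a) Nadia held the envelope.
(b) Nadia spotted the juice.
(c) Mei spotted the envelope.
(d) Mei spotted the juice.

(a), (d)

(a) Entailed — 'hold' is an activity; 'was holding' entails that some holding happened, so 'held' holds.
(b) Not entailed — the passage has Mei spotting the juice, not Nadia.
(c) Not entailed — Mei spotted the juice, not the envelope; the envelope belongs to the holding event.
(d) Entailed — every conjunct here is already in the original spotting event.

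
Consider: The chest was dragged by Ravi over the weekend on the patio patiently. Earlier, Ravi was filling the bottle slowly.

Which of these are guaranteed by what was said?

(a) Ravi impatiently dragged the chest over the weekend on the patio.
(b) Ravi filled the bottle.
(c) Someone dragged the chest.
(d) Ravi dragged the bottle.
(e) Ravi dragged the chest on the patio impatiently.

(a) Not entailed — 'impatiently' adds a manner not in (and inconsistent with) the original.
(b) Not entailed — 'was filling' is progressive on an accomplishment; it does not entail the completed 'filled'.
(c) Entailed — the original entails any weakening of itself; this just drops 'on the patio', 'over the weekend', 'patiently' and generalizes the agent.
(d) Not entailed — Ravi dragged the chest, not the bottle; the bottle belongs to the filling event.
(e) Not entailed — 'impatiently' adds a manner not in (and inconsistent with) the original.

(c)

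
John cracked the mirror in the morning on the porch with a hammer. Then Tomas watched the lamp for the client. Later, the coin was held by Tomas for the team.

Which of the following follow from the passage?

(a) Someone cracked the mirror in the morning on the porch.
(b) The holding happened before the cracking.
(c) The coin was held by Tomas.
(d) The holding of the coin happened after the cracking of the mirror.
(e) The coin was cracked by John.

(a), (c), (d)

(a) Entailed — the original entails any weakening of itself; this just drops 'with a hammer' and generalizes the agent.
(b) Not entailed — the narrative places the cracking before the holding, not after.
(c) Entailed — dropping 'for the team' leaves a sub-description the original still satisfies.
(d) Entailed — the narrative places the cracking before the holding.
(e) Not entailed — John cracked the mirror, not the coin; the coin belongs to the holding event.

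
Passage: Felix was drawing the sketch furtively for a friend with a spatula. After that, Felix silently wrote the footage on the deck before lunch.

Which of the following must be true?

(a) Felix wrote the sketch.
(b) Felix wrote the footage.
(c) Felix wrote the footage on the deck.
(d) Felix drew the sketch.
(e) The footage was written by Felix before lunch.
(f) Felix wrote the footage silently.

(a) Not entailed — Felix wrote the footage, not the sketch; the sketch belongs to the drawing event.
(b) Entailed — this follows by dropping conjuncts from the writing event's description.
(c) Entailed — this follows by dropping conjuncts from the writing event's description.
(d) Not entailed — 'was drawing' is progressive on an accomplishment; it does not entail the completed 'drew'.
(e) Entailed — every conjunct here is already in the original writing event.
(f) Entailed — the original entails any weakening of itself; this just drops 'before lunch', 'on the deck'.

(b), (c), (e), (f)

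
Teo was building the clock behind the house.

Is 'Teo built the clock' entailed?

no

'was building' is progressive; for an accomplishment like 'build the clock', it doesn't entail completion.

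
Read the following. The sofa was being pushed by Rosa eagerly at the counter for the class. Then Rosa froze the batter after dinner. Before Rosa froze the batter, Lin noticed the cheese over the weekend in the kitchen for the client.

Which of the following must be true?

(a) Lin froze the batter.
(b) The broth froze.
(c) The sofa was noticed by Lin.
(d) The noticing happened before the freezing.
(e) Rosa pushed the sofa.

(a) Not entailed — the passage has Rosa freezing the batter, not Lin.
(b) Not entailed — the batter is what froze, not the broth.
(c) Not entailed — Lin noticed the cheese, not the sofa; the sofa belongs to the pushing event.
(d) Entailed — the narrative places the noticing before the freezing.
(e) Entailed — 'push' is an activity; 'was pushing' entails that some pushing happened, so 'pushed' holds.

(d), (e)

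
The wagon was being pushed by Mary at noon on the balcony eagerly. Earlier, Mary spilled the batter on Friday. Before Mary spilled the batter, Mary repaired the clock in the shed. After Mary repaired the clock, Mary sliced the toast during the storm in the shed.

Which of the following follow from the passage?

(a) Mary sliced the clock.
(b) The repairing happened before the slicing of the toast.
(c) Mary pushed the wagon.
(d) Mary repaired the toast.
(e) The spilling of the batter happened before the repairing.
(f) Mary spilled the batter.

(b), (c), (f)

(a) Not entailed — Mary sliced the toast, not the clock; the clock belongs to the repairing event.
(b) Entailed — the narrative places the repairing before the slicing.
(c) Entailed — 'push' is an activity; 'was pushing' entails that some pushing happened, so 'pushed' holds.
(d) Not entailed — Mary repaired the clock, not the toast; the toast belongs to the slicing event.
(e) Not entailed — the narrative places the repairing before the spilling, not after.
(f) Entailed — every conjunct here is already in the original spilling event.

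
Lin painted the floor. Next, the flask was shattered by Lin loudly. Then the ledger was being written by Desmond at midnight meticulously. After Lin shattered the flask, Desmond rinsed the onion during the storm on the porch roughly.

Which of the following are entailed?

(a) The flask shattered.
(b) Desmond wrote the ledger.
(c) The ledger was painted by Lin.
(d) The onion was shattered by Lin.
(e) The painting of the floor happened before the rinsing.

(a) Entailed — 'Lin shattered the flask' is causative; it entails the inchoative 'the flask shattered'.
(b) Not entailed — 'was writing' is progressive on an accomplishment; it does not entail the completed 'wrote'.
(c) Not entailed — Lin painted the floor, not the ledger; the ledger belongs to the writing event.
(d) Not entailed — Lin shattered the flask, not the onion; the onion belongs to the rinsing event.
(e) Entailed — the narrative places the painting before the rinsing.

(a), (e)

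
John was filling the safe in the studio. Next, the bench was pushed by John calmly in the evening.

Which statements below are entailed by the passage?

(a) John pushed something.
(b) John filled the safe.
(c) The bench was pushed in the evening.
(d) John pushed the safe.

(a), (c)

(a) Entailed — every conjunct here is already in the original pushing event.
(b) Not entailed — 'was filling' is progressive on an accomplishment; it does not entail the completed 'filled'.
(c) Entailed — the original entails any weakening of itself; this just drops 'calmly' and generalizes the agent.
(d) Not entailed — John pushed the bench, not the safe; the safe belongs to the filling event.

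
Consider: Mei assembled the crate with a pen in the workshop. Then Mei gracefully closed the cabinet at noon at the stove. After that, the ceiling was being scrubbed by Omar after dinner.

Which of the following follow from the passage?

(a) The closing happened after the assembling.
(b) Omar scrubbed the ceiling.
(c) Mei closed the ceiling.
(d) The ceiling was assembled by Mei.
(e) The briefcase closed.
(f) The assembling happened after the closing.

(a) Entailed — the narrative places the assembling before the closing.
(b) Entailed — 'scrub' is an activity; 'was scrubbing' entails that some scrubbing happened, so 'scrubbed' holds.
(c) Not entailed — Mei closed the cabinet, not the ceiling; the ceiling belongs to the scrubbing event.
(d) Not entailed — Mei assembled the crate, not the ceiling; the ceiling belongs to the scrubbing event.
(e) Not entailed — the cabinet is what closed, not the briefcase.
(f) Not entailed — the narrative places the assembling before the closing, not after.

(a), (b)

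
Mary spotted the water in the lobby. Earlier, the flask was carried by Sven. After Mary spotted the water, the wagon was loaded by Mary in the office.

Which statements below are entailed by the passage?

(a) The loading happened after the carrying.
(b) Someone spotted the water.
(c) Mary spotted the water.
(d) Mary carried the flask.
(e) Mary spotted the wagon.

(a), (b), (c)

(a) Entailed — the narrative places the carrying before the loading.
(b) Entailed — this follows by dropping conjuncts from the spotting event's description.
(c) Entailed — dropping 'in the lobby' leaves a sub-description the original still satisfies.
(d) Not entailed — the passage has Sven carrying the flask, not Mary.
(e) Not entailed — Mary spotted the water, not the wagon; the wagon belongs to the loading event.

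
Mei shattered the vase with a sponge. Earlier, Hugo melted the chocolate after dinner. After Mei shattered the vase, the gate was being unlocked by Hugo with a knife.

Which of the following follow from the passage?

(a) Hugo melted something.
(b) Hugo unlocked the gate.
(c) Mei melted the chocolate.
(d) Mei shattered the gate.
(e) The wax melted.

(a) Entailed — every conjunct here is already in the original melting event.
(b) Not entailed — 'was unlocking' is progressive on an accomplishment; it does not entail the completed 'unlocked'.
(c) Not entailed — the passage has Hugo melting the chocolate, not Mei.
(d) Not entailed — Mei shattered the vase, not the gate; the gate belongs to the unlocking event.
(e) Not entailed — the chocolate is what melted, not the wax.

(a)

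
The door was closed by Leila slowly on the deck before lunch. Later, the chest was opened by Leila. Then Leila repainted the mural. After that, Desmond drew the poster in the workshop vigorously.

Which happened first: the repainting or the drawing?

the repainting

The connectives place the repainting before the drawing.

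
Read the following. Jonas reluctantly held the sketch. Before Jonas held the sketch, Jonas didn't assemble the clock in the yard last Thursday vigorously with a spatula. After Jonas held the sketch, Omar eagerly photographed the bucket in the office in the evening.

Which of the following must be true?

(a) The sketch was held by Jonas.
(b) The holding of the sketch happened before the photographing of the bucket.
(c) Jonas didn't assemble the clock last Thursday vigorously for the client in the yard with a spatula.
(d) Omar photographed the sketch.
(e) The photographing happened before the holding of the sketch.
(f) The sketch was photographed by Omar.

(a) Entailed — the original entails any weakening of itself; this just drops 'reluctantly'.
(b) Entailed — the narrative places the holding before the photographing.
(c) Entailed — under negation, adding a further restriction is entailed: if no such assembling event occurred, none occurred for the client either.
(d) Not entailed — Omar photographed the bucket, not the sketch; the sketch belongs to the holding event.
(e) Not entailed — the narrative places the holding before the photographing, not after.
(f) Not entailed — Omar photographed the bucket, not the sketch; the sketch belongs to the holding event.

(a), (b), (c)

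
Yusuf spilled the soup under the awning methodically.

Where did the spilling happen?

'under the awning' marks the location of the spilling event.

under the awning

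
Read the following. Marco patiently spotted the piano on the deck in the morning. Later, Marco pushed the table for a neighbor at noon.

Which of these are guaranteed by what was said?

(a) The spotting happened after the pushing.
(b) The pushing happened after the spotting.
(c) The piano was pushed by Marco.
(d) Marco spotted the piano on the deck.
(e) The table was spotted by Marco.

(a) Not entailed — the narrative places the spotting before the pushing, not after.
(b) Entailed — the narrative places the spotting before the pushing.
(c) Not entailed — Marco pushed the table, not the piano; the piano belongs to the spotting event.
(d) Entailed — every conjunct here is already in the original spotting event.
(e) Not entailed — Marco spotted the piano, not the table; the table belongs to the pushing event.

(b), (d)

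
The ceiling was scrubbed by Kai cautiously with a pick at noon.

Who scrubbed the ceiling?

'Kai' marks the agent of the scrubbing event.

Kai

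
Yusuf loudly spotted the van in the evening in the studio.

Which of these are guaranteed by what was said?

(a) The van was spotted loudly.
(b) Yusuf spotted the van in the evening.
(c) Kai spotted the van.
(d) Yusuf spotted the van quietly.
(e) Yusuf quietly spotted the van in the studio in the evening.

(a) Entailed — dropping 'in the studio', 'in the evening' and generalizing the agent leaves a sub-description the original still satisfies.
(b) Entailed — every conjunct here is already in the original spotting event.
(c) Not entailed — the passage has Yusuf spotting the van, not Kai.
(d) Not entailed — 'quietly' adds a manner not in (and inconsistent with) the original.
(e) Not entailed — 'quietly' adds a manner not in (and inconsistent with) the original.

(a), (b)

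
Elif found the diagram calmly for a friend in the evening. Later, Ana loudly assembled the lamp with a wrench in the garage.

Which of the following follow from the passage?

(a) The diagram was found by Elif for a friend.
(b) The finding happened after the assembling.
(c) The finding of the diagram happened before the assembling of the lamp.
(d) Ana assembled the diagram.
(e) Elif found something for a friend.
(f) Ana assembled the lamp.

(a) Entailed — every conjunct here is already in the original finding event.
(b) Not entailed — the narrative places the finding before the assembling, not after.
(c) Entailed — the narrative places the finding before the assembling.
(d) Not entailed — Ana assembled the lamp, not the diagram; the diagram belongs to the finding event.
(e) Entailed — every conjunct here is already in the original finding event.
(f) Entailed — the original entails any weakening of itself; this just drops 'in the garage', 'with a wrench', 'loudly'.

(a), (c), (e), (f)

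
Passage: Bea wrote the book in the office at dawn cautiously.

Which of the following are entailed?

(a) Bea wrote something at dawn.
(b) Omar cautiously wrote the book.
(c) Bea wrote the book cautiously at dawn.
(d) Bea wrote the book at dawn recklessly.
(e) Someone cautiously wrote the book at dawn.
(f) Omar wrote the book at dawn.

(a) Entailed — dropping 'in the office', 'cautiously' and generalizing the patient leaves a sub-description the original still satisfies.
(b) Not entailed — the passage has Bea writing the book, not Omar.
(c) Entailed — the original entails any weakening of itself; this just drops 'in the office'.
(d) Not entailed — 'recklessly' adds a manner not in (and inconsistent with) the original.
(e) Entailed — dropping 'in the office' and generalizing the agent leaves a sub-description the original still satisfies.
(f) Not entailed — the passage has Bea writing the book, not Omar.

(a), (c), (e)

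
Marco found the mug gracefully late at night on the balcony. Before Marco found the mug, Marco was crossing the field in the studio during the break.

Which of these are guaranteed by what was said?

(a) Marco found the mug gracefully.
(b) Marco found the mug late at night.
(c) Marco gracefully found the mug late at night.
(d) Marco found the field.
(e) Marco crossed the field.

(a), (b), (c)

(a) Entailed — every conjunct here is already in the original finding event.
(b) Entailed — dropping 'gracefully', 'on the balcony' leaves a sub-description the original still satisfies.
(c) Entailed — dropping 'on the balcony' leaves a sub-description the original still satisfies.
(d) Not entailed — Marco found the mug, not the field; the field belongs to the crossing event.
(e) Not entailed — 'was crossing' is progressive on an accomplishment; it does not entail the completed 'crossed'.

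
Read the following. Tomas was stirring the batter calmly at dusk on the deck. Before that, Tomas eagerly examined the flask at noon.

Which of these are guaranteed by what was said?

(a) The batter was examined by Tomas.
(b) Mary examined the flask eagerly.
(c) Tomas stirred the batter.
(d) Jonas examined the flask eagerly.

(a) Not entailed — Tomas examined the flask, not the batter; the batter belongs to the stirring event.
(b) Not entailed — the passage has Tomas examining the flask, not Mary.
(c) Entailed — 'stir' is an activity; 'was stirring' entails that some stirring happened, so 'stirred' holds.
(d) Not entailed — the passage has Tomas examining the flask, not Jonas.

(c)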